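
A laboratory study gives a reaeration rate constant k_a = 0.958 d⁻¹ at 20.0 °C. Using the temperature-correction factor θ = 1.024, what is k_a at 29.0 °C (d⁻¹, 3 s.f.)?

k_a(T₂) = k_a(T₁) · θ^(T₂−T₁) = 0.958 × 1.024^(29.0−20.0)
= 0.958 × 1.024^9.00 = 0.958 × 1.238 = 1.186 d⁻¹.

k_a ≈ 1.19 d⁻¹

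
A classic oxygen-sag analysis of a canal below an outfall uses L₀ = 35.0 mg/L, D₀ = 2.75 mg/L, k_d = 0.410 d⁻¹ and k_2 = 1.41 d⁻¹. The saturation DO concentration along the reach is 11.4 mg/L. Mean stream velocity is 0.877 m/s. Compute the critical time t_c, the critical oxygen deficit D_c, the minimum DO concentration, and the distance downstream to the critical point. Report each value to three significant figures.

At the critical point dD/dt = 0, so k_d L₀ e^(−k_d t) = k_2 D. Substituting D(t) from the Streeter–Phelps equation and solving for t gives
t_c = ln[(k_2/k_d)(1 − D₀(k_2−k_d)/(k_d L₀))] / (k_2−k_d).
Here k_2−k_d = 1.000 d⁻¹ and 1 − D₀(k_2−k_d)/(k_d L₀) = 1 − 2.75×1.000/(0.410×35.0) = 0.8084, so
t_c = ln(3.439 × 0.8084) / 1.000 = 1.022 / 1.000 = 1.022 d.
L(t_c) = L₀ e^(−k_d t_c) = 35.0 × 0.6576 = 23.02 mg/L, and at the critical point k_2 D_c = k_d L, so D_c = (0.410/1.41) × 23.02 = 6.692 mg/L.
Minimum DO = C_s − D_c = 11.4 − 6.692 = 4.708 mg/L.
x_c = v t_c = 0.877 m/s × 1.022 d × 86400 s/d = 77470 m ≈ 77.5 km.

t_c ≈ 1.02 d; D_c ≈ 6.69 mg/L; min DO ≈ 4.71 mg/L; x_c ≈ 77.5 km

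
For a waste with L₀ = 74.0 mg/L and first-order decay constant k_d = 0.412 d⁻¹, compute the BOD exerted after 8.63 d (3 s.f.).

y ≈ 71.9 mg/L

y_t = L₀(1 − e^(−k_d t)) = 74.0 × (1 − e^(−0.412×8.63))
= 74.0 × (1 − 0.02857) = 74.0 × 0.9714 = 71.89 mg/L.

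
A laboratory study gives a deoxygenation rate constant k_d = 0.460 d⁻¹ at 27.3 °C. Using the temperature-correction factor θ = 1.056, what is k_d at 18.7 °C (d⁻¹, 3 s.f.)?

k_d(T₂) = k_d(T₁) · θ^(T₂−T₁) = 0.460 × 1.056^(18.7−27.3)
= 0.460 × 1.056^-8.60 = 0.460 × 0.6259 = 0.2879 d⁻¹.

k_d ≈ 0.288 d⁻¹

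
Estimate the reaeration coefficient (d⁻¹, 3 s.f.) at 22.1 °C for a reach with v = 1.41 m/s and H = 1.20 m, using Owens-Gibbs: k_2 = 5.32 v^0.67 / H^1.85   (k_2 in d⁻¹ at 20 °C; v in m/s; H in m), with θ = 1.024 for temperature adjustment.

k_2 ≈ 5.02 d⁻¹

k_2(20) = 5.32 × 1.41^0.67 / 1.20^1.85 = 5.32 × 1.259 / 1.401 = 4.780 d⁻¹.
k_2(22.1) = 4.780 × 1.024^(22.1−20) = 4.780 × 1.051 = 5.024 d⁻¹.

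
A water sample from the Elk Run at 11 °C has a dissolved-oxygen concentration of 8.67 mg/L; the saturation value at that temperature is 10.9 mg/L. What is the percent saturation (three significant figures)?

79.5 % saturation

% saturation = C/C_s × 100 = 8.67/10.9 × 100 = 79.5 %.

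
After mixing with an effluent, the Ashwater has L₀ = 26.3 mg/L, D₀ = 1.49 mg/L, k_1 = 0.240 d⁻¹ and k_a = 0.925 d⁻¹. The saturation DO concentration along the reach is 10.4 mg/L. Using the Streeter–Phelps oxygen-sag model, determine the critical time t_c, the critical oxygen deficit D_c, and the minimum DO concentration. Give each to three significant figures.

At the critical point dD/dt = 0, so k_1 L₀ e^(−k_1 t) = k_a D. Substituting D(t) from the Streeter–Phelps equation and solving for t gives
t_c = ln[(k_a/k_1)(1 − D₀(k_a−k_1)/(k_1 L₀))] / (k_a−k_1).
Here k_a−k_1 = 0.6850 d⁻¹ and 1 − D₀(k_a−k_1)/(k_1 L₀) = 1 − 1.49×0.6850/(0.240×26.3) = 0.8383, so
t_c = ln(3.854 × 0.8383) / 0.6850 = 1.173 / 0.6850 = 1.712 d.
L(t_c) = L₀ e^(−k_1 t_c) = 26.3 × 0.6631 = 17.44 mg/L, and at the critical point k_a D_c = k_1 L, so D_c = (0.240/0.925) × 17.44 = 4.525 mg/L.
Minimum DO = C_s − D_c = 10.4 − 4.525 = 5.875 mg/L.

t_c ≈ 1.71 d; D_c ≈ 4.52 mg/L; min DO ≈ 5.88 mg/L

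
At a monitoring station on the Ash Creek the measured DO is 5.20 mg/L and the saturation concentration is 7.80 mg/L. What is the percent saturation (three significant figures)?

% saturation = C/C_s × 100 = 5.20/7.80 × 100 = 66.7 %.

66.7 % saturation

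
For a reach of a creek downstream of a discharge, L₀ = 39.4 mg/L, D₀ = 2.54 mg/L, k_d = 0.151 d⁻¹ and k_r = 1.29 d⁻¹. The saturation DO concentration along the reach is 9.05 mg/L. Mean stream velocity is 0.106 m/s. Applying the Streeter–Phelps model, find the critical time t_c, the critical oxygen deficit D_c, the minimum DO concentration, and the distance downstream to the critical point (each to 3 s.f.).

With k_r/k_d = 8.543 and 1 − D₀(k_r−k_d)/(k_d L₀) = 0.5137,
t_c = ln(8.543 × 0.5137) / (1.29 − 0.151) = ln(4.389) / 1.139 = 1.479/1.139 = 1.299 d.
L(t_c) = L₀ e^(−k_d t_c) = 39.4 × 0.8219 = 32.38 mg/L, and at the critical point k_r D_c = k_d L, so D_c = (0.151/1.29) × 32.38 = 3.791 mg/L.
Minimum DO = C_s − D_c = 9.05 − 3.791 = 5.259 mg/L.
x_c = v t_c = 0.106 m/s × 1.299 d × 86400 s/d = 11890 m ≈ 11.9 km.

t_c ≈ 1.30 d; D_c ≈ 3.79 mg/L; min DO ≈ 5.26 mg/L; x_c ≈ 11.9 km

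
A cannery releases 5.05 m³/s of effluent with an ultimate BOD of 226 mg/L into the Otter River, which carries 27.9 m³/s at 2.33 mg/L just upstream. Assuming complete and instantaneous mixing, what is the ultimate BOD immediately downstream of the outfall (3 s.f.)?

Flow-weighted mixing: C = (Q_r C_r + Q_w C_w)/(Q_r + Q_w)
= (27.9×2.33 + 5.05×226)/(27.9 + 5.05) = 1206/32.95 = 36.61 mg/L.

36.6 mg/L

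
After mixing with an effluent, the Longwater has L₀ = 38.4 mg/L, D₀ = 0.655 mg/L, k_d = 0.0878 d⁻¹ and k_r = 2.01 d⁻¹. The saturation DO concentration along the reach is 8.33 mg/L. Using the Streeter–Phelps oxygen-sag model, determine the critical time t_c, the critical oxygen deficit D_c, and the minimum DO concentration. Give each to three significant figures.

t_c = [1/(k_r−k_d)] ln[(k_r/k_d)(1 − D₀(k_r−k_d)/(k_d L₀))]
= [1/(2.01−0.0878)] ln[(2.01/0.0878)(1 − 0.655×1.922/(0.0878×38.4))]
= (1/1.922) ln[22.89 × 0.6266] = 0.5202 × ln(14.34) = 0.5202 × 2.663 = 1.386 d.
D_c = (k_d/k_r) L₀ e^(−k_d t_c) = (0.0878/2.01) × 38.4 × e^(−0.0878×1.386) = 0.04368 × 38.4 × 0.8855 = 1.485 mg/L.
Minimum DO = C_s − D_c = 8.33 − 1.485 = 6.845 mg/L.

t_c ≈ 1.39 d; D_c ≈ 1.49 mg/L; min DO ≈ 6.84 mg/L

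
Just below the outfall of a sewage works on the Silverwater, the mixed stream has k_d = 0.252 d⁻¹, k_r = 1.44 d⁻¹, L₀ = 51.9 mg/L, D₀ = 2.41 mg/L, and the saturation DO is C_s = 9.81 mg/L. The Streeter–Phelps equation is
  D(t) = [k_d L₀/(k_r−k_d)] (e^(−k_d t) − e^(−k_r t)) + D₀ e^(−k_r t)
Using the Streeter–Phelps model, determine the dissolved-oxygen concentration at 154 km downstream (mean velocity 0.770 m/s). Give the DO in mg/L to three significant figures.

Travel time t = x/v = 154 km / (0.770 m/s) = 154000 m / 0.770 m/s = 200000 s = 2.315 d.
k_d L₀/(k_r−k_d) = 0.252×51.9/(1.44−0.252) = 13.08/1.188 = 11.01 mg/L.
e^(−k_d t) = e^(−0.252×2.315) = 0.5580; e^(−k_r t) = e^(−1.44×2.315) = 0.03567.
D = 11.01 × (0.5580 − 0.03567) + 2.41 × 0.03567 = 5.751 + 0.08597 = 5.837 mg/L.
DO = C_s − D = 9.81 − 5.837 = 3.973 mg/L.

DO ≈ 3.97 mg/L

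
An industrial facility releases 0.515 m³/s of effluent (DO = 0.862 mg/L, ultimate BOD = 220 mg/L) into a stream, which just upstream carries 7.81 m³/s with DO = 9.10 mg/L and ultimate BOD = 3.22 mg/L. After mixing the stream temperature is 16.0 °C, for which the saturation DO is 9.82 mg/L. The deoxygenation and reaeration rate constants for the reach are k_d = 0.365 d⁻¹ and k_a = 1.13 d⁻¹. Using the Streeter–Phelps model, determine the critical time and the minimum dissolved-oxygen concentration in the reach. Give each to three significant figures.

Mixed DO = (7.81×9.10 + 0.515×0.862)/(7.81+0.515) = 71.51/8.325 = 8.590 mg/L.
Mixed L₀ = (7.81×3.22 + 0.515×220)/(8.325) = 138.4/8.325 = 16.63 mg/L.
Initial deficit D₀ = C_s − DO₀ = 9.82 − 8.590 = 1.230 mg/L.
t_c = (1/0.7650) ln[(1.13/0.365)(1 − 1.230×0.7650/(0.365×16.63))] = 1.307 × ln(2.616) = 1.257 d.
D_c = (0.365/1.13) × 16.63 × e^(−0.365×1.257) = 0.3230 × 16.63 × 0.6320 = 3.395 mg/L.
Minimum DO = 9.82 − 3.395 = 6.425 mg/L.

t_c ≈ 1.26 d; minimum DO ≈ 6.42 mg/L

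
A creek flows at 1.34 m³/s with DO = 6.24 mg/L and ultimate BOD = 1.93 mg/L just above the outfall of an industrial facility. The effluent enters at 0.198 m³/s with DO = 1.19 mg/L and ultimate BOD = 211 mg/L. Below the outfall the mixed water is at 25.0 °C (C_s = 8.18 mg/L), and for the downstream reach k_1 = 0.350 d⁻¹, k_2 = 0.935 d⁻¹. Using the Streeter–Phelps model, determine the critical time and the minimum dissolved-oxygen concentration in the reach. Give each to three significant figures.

Mixed DO = (1.34×6.24 + 0.198×1.19)/(1.34+0.198) = 8.597/1.538 = 5.590 mg/L.
Mixed L₀ = (1.34×1.93 + 0.198×211)/(1.538) = 44.36/1.538 = 28.85 mg/L.
Initial deficit D₀ = C_s − DO₀ = 8.18 − 5.590 = 2.590 mg/L.
t_c = (1/0.5850) ln[(0.935/0.350)(1 − 2.590×0.5850/(0.350×28.85))] = 1.709 × ln(2.270) = 1.402 d.
D_c = (0.350/0.935) × 28.85 × e^(−0.350×1.402) = 0.3743 × 28.85 × 0.6123 = 6.611 mg/L.
Minimum DO = 8.18 − 6.611 = 1.569 mg/L.

t_c ≈ 1.40 d; minimum DO ≈ 1.57 mg/L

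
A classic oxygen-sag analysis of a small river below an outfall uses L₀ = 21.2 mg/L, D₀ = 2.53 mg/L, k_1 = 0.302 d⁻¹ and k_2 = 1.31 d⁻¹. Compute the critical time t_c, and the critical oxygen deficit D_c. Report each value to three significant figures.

t_c = [1/(k_2−k_1)] ln[(k_2/k_1)(1 − D₀(k_2−k_1)/(k_1 L₀))]
= [1/(1.31−0.302)] ln[(1.31/0.302)(1 − 2.53×1.008/(0.302×21.2))]
= (1/1.008) ln[4.338 × 0.6017] = 0.9921 × ln(2.610) = 0.9921 × 0.9593 = 0.9517 d.
L(t_c) = L₀ e^(−k_1 t_c) = 21.2 × 0.7502 = 15.90 mg/L, and at the critical point k_2 D_c = k_1 L, so D_c = (0.302/1.31) × 15.90 = 3.666 mg/L.

t_c ≈ 0.952 d; D_c ≈ 3.67 mg/L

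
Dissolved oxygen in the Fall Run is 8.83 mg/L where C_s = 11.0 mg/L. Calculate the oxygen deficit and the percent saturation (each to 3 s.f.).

D ≈ 2.17 mg/L; 80.3 % saturation

D = C_s − C = 11.0 − 8.83 = 2.17 mg/L.
% saturation = 8.83/11.0 × 100 = 80.3 %.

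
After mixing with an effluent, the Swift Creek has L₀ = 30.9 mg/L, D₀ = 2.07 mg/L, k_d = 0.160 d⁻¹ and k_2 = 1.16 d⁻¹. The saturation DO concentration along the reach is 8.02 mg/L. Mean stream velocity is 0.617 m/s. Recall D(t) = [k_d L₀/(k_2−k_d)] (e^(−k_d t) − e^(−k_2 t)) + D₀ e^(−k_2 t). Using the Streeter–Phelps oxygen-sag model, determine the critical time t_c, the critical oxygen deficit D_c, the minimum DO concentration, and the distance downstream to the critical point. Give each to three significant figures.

t_c ≈ 1.44 d; D_c ≈ 3.39 mg/L; min DO ≈ 4.63 mg/L; x_c ≈ 76.7 km

t_c = [1/(k_2−k_d)] ln[(k_2/k_d)(1 − D₀(k_2−k_d)/(k_d L₀))]
= [1/(1.16−0.160)] ln[(1.16/0.160)(1 − 2.07×1.000/(0.160×30.9))]
= (1/1.000) ln[7.250 × 0.5813] = 1.000 × ln(4.215) = 1.000 × 1.439 = 1.439 d.
L(t_c) = L₀ e^(−k_d t_c) = 30.9 × 0.7944 = 24.55 mg/L, and at the critical point k_2 D_c = k_d L, so D_c = (0.160/1.16) × 24.55 = 3.386 mg/L.
Minimum DO = C_s − D_c = 8.02 − 3.386 = 4.634 mg/L.
x_c = v t_c = 0.617 m/s × 1.439 d × 86400 s/d = 76690 m ≈ 76.7 km.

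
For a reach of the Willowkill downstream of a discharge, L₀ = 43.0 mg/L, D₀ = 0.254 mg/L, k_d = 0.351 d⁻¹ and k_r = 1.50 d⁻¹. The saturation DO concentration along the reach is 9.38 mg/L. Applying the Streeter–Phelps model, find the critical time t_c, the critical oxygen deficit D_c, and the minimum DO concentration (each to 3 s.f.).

With k_r/k_d = 4.274 and 1 − D₀(k_r−k_d)/(k_d L₀) = 0.9807,
t_c = ln(4.274 × 0.9807) / (1.50 − 0.351) = ln(4.191) / 1.149 = 1.433/1.149 = 1.247 d.
D_c = (k_d/k_r) L₀ e^(−k_d t_c) = (0.351/1.50) × 43.0 × e^(−0.351×1.247) = 0.2340 × 43.0 × 0.6455 = 6.495 mg/L.
Minimum DO = C_s − D_c = 9.38 − 6.495 = 2.885 mg/L.

t_c ≈ 1.25 d; D_c ≈ 6.50 mg/L; min DO ≈ 2.88 mg/L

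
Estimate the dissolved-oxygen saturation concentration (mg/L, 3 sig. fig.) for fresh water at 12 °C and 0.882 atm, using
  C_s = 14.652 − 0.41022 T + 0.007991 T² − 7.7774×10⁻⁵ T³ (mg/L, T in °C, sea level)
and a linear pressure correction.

C_s ≈ 9.48 mg/L

At sea level: C_s = 14.652 − 0.41022×12 + 0.007991×12² − 7.7774×10⁻⁵×12³ = 10.75 mg/L.
Pressure correction: C_s' = 10.75 × 0.882 = 9.478 mg/L.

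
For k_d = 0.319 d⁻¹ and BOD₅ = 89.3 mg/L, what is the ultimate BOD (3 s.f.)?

BOD₅ = L₀(1 − e^(−5k_d)) ⇒ L₀ = BOD₅ / (1 − e^(−5×0.319))
= 89.3 / (1 − 0.2029) = 89.3 / 0.7971 = 112.0 mg/L.

L₀ ≈ 112 mg/L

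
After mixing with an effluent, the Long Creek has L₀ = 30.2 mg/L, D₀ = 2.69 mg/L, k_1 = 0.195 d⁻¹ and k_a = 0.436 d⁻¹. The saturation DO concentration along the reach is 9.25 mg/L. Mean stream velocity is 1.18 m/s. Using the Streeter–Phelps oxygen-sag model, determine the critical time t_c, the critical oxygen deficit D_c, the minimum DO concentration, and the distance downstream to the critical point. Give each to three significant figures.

t_c ≈ 2.85 d; D_c ≈ 7.74 mg/L; min DO ≈ 1.51 mg/L; x_c ≈ 291 km

At the critical point dD/dt = 0, so k_1 L₀ e^(−k_1 t) = k_a D. Substituting D(t) from the Streeter–Phelps equation and solving for t gives
t_c = ln[(k_a/k_1)(1 − D₀(k_a−k_1)/(k_1 L₀))] / (k_a−k_1).
Here k_a−k_1 = 0.2410 d⁻¹ and 1 − D₀(k_a−k_1)/(k_1 L₀) = 1 − 2.69×0.2410/(0.195×30.2) = 0.8899, so
t_c = ln(2.236 × 0.8899) / 0.2410 = 0.6880 / 0.2410 = 2.855 d.
D_c = (k_1/k_a) L₀ e^(−k_1 t_c) = (0.195/0.436) × 30.2 × e^(−0.195×2.855) = 0.4472 × 30.2 × 0.5731 = 7.741 mg/L.
Minimum DO = C_s − D_c = 9.25 − 7.741 = 1.509 mg/L.
x_c = v t_c = 1.18 m/s × 2.855 d × 86400 s/d = 291100 m ≈ 291 km.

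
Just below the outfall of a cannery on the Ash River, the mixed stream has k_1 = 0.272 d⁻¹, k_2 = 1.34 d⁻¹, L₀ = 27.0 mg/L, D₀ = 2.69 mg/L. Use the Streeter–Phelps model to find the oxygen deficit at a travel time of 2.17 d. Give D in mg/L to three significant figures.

k_1 L₀/(k_2−k_1) = 0.272×27.0/(1.34−0.272) = 7.344/1.068 = 6.876 mg/L.
e^(−k_1 t) = e^(−0.272×2.170) = 0.5542; e^(−k_2 t) = e^(−1.34×2.170) = 0.05460.
D = 6.876 × (0.5542 − 0.05460) + 2.69 × 0.05460 = 3.435 + 0.1469 = 3.582 mg/L.

D ≈ 3.58 mg/L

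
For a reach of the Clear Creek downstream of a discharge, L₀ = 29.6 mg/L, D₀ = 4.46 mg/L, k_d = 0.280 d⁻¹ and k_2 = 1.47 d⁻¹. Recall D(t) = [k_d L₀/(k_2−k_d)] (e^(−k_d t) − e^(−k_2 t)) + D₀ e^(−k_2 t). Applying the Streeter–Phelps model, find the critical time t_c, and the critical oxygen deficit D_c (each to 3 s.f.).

t_c ≈ 0.534 d; D_c ≈ 4.85 mg/L

With k_2/k_d = 5.250 and 1 − D₀(k_2−k_d)/(k_d L₀) = 0.3596,
t_c = ln(5.250 × 0.3596) / (1.47 − 0.280) = ln(1.888) / 1.190 = 0.6355/1.190 = 0.5341 d.
L(t_c) = L₀ e^(−k_d t_c) = 29.6 × 0.8611 = 25.49 mg/L, and at the critical point k_2 D_c = k_d L, so D_c = (0.280/1.47) × 25.49 = 4.855 mg/L.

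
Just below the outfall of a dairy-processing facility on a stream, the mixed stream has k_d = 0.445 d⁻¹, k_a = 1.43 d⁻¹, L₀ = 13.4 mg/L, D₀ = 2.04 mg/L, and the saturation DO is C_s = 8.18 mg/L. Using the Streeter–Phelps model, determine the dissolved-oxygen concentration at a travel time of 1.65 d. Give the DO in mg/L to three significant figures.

k_d L₀/(k_a−k_d) = 0.445×13.4/(1.43−0.445) = 5.963/0.9850 = 6.054 mg/L.
e^(−k_d t) = e^(−0.445×1.650) = 0.4799; e^(−k_a t) = e^(−1.43×1.650) = 0.09447.
D = 6.054 × (0.4799 − 0.09447) + 2.04 × 0.09447 = 2.333 + 0.1927 = 2.526 mg/L.
DO = C_s − D = 8.18 − 2.526 = 5.654 mg/L.

DO ≈ 5.65 mg/L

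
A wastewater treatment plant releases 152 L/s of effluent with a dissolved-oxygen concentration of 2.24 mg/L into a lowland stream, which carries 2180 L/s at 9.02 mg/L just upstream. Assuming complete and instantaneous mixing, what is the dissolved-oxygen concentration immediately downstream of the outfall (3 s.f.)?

8.58 mg/L

Flow-weighted mixing: C = (Q_r C_r + Q_w C_w)/(Q_r + Q_w)
= (2180×9.02 + 152×2.24)/(2180 + 152) = 20000/2332 = 8.578 mg/L.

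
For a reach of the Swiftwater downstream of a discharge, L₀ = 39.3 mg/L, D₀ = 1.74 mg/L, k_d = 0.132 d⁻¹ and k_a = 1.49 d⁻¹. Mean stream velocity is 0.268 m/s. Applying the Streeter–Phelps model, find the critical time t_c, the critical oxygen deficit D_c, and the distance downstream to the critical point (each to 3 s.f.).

At the critical point dD/dt = 0, so k_d L₀ e^(−k_d t) = k_a D. Substituting D(t) from the Streeter–Phelps equation and solving for t gives
t_c = ln[(k_a/k_d)(1 − D₀(k_a−k_d)/(k_d L₀))] / (k_a−k_d).
Here k_a−k_d = 1.358 d⁻¹ and 1 − D₀(k_a−k_d)/(k_d L₀) = 1 − 1.74×1.358/(0.132×39.3) = 0.5445, so
t_c = ln(11.29 × 0.5445) / 1.358 = 1.816 / 1.358 = 1.337 d.
L(t_c) = L₀ e^(−k_d t_c) = 39.3 × 0.8382 = 32.94 mg/L, and at the critical point k_a D_c = k_d L, so D_c = (0.132/1.49) × 32.94 = 2.918 mg/L.
x_c = v t_c = 0.268 m/s × 1.337 d × 86400 s/d = 30960 m ≈ 31.0 km.

t_c ≈ 1.34 d; D_c ≈ 2.92 mg/L; x_c ≈ 31.0 km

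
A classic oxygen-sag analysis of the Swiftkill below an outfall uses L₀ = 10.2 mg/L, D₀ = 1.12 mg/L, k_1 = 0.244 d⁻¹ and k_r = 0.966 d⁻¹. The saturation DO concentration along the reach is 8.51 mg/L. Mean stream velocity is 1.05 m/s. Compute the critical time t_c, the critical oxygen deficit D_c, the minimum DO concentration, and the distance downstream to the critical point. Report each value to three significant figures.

t_c = [1/(k_r−k_1)] ln[(k_r/k_1)(1 − D₀(k_r−k_1)/(k_1 L₀))]
= [1/(0.966−0.244)] ln[(0.966/0.244)(1 − 1.12×0.7220/(0.244×10.2))]
= (1/0.7220) ln[3.959 × 0.6751] = 1.385 × ln(2.673) = 1.385 × 0.9831 = 1.362 d.
D_c = (k_1/k_r) L₀ e^(−k_1 t_c) = (0.244/0.966) × 10.2 × e^(−0.244×1.362) = 0.2526 × 10.2 × 0.7173 = 1.848 mg/L.
Minimum DO = C_s − D_c = 8.51 − 1.848 = 6.662 mg/L.
x_c = v t_c = 1.05 m/s × 1.362 d × 86400 s/d = 123500 m ≈ 124 km.

t_c ≈ 1.36 d; D_c ≈ 1.85 mg/L; min DO ≈ 6.66 mg/L; x_c ≈ 124 km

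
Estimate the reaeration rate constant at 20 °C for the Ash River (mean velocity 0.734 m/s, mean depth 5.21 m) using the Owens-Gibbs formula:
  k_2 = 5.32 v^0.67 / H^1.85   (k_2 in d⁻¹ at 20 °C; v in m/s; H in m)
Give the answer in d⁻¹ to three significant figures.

k_2 = 5.32 × 0.734^0.67 / 5.21^1.85 = 5.32 × 0.8129 / 21.19 = 0.2041 d⁻¹.

k_2 ≈ 0.204 d⁻¹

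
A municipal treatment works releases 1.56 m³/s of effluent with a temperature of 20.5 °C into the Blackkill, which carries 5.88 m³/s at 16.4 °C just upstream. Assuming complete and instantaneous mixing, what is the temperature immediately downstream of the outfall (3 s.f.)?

17.3 °C

Flow-weighted mixing: C = (Q_r C_r + Q_w C_w)/(Q_r + Q_w)
= (5.88×16.4 + 1.56×20.5)/(5.88 + 1.56) = 128.4/7.440 = 17.26 °C.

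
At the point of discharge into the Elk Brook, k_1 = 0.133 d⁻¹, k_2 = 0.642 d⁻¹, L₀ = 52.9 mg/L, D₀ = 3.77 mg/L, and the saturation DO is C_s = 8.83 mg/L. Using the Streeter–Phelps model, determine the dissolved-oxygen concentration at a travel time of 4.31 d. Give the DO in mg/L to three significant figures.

k_1 L₀/(k_2−k_1) = 0.133×52.9/(0.642−0.133) = 7.036/0.5090 = 13.82 mg/L.
e^(−k_1 t) = e^(−0.133×4.310) = 0.5637; e^(−k_2 t) = e^(−0.642×4.310) = 0.06285.
D = 13.82 × (0.5637 − 0.06285) + 3.77 × 0.06285 = 6.923 + 0.2369 = 7.160 mg/L.
DO = C_s − D = 8.83 − 7.160 = 1.670 mg/L.

DO ≈ 1.67 mg/L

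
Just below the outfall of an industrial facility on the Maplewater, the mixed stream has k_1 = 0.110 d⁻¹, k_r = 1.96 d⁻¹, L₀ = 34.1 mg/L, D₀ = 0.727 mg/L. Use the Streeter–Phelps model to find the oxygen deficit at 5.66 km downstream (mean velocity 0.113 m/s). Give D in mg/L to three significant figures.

D ≈ 1.48 mg/L

Travel time t = x/v = 5.66 km / (0.113 m/s) = 5660 m / 0.113 m/s = 50090 s = 0.5797 d.
k_1 L₀/(k_r−k_1) = 0.110×34.1/(1.96−0.110) = 3.751/1.850 = 2.028 mg/L.
e^(−k_1 t) = e^(−0.110×0.5797) = 0.9382; e^(−k_r t) = e^(−1.96×0.5797) = 0.3210.
D = 2.028 × (0.9382 − 0.3210) + 0.727 × 0.3210 = 1.251 + 0.2334 = 1.485 mg/L.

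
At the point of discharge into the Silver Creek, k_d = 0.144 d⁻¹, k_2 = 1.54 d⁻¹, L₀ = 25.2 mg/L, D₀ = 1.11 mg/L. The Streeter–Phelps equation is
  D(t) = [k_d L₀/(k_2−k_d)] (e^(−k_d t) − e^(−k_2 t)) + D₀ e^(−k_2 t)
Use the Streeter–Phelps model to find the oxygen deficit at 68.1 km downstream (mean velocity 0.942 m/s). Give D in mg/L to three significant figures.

Travel time t = x/v = 68.1 km / (0.942 m/s) = 68100 m / 0.942 m/s = 72290 s = 0.8367 d.
k_d L₀/(k_2−k_d) = 0.144×25.2/(1.54−0.144) = 3.629/1.396 = 2.599 mg/L.
e^(−k_d t) = e^(−0.144×0.8367) = 0.8865; e^(−k_2 t) = e^(−1.54×0.8367) = 0.2757.
D = 2.599 × (0.8865 − 0.2757) + 1.11 × 0.2757 = 1.588 + 0.3060 = 1.894 mg/L.

D ≈ 1.89 mg/L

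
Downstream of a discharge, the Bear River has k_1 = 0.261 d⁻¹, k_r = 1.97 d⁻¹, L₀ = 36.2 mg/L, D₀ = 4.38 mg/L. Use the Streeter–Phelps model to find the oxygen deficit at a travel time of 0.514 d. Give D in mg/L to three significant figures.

D ≈ 4.42 mg/L

k_1 L₀/(k_r−k_1) = 0.261×36.2/(1.97−0.261) = 9.448/1.709 = 5.528 mg/L.
e^(−k_1 t) = e^(−0.261×0.5140) = 0.8745; e^(−k_r t) = e^(−1.97×0.5140) = 0.3633.
D = 5.528 × (0.8745 − 0.3633) + 4.38 × 0.3633 = 2.826 + 1.591 = 4.417 mg/L.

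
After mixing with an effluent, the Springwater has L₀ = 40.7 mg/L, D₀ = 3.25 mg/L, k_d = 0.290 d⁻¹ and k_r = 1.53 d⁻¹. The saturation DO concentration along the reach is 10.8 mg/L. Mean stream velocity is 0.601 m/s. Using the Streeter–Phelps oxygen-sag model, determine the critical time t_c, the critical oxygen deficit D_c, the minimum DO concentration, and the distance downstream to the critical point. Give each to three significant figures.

t_c ≈ 1.00 d; D_c ≈ 5.77 mg/L; min DO ≈ 5.03 mg/L; x_c ≈ 52.2 km

At the critical point dD/dt = 0, so k_d L₀ e^(−k_d t) = k_r D. Substituting D(t) from the Streeter–Phelps equation and solving for t gives
t_c = ln[(k_r/k_d)(1 − D₀(k_r−k_d)/(k_d L₀))] / (k_r−k_d).
Here k_r−k_d = 1.240 d⁻¹ and 1 − D₀(k_r−k_d)/(k_d L₀) = 1 − 3.25×1.240/(0.290×40.7) = 0.6586, so
t_c = ln(5.276 × 0.6586) / 1.240 = 1.245 / 1.240 = 1.004 d.
L(t_c) = L₀ e^(−k_d t_c) = 40.7 × 0.7473 = 30.42 mg/L, and at the critical point k_r D_c = k_d L, so D_c = (0.290/1.53) × 30.42 = 5.765 mg/L.
Minimum DO = C_s − D_c = 10.8 − 5.765 = 5.035 mg/L.
x_c = v t_c = 0.601 m/s × 1.004 d × 86400 s/d = 52150 m ≈ 52.2 km.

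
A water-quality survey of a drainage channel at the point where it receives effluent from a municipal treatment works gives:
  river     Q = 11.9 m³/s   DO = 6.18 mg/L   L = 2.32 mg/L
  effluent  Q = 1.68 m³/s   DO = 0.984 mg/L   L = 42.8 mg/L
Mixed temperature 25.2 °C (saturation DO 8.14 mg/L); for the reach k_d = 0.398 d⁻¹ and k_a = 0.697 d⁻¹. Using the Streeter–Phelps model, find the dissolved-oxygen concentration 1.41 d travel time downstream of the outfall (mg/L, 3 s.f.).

Mixed DO = (11.9×6.18 + 1.68×0.984)/(11.9+1.68) = 75.20/13.58 = 5.537 mg/L.
Mixed L₀ = (11.9×2.32 + 1.68×42.8)/(13.58) = 99.51/13.58 = 7.328 mg/L.
Initial deficit D₀ = C_s − DO₀ = 8.14 − 5.537 = 2.603 mg/L.
D(1.41) = [0.398×7.328/(0.697−0.398)](e^(−0.398×1.41) − e^(−0.697×1.41)) + 2.603 e^(−0.697×1.41)
= 9.754 × (0.5705 − 0.3743) + 2.603 × 0.3743 = 2.889 mg/L.
DO = 8.14 − 2.889 = 5.251 mg/L.

DO ≈ 5.25 mg/L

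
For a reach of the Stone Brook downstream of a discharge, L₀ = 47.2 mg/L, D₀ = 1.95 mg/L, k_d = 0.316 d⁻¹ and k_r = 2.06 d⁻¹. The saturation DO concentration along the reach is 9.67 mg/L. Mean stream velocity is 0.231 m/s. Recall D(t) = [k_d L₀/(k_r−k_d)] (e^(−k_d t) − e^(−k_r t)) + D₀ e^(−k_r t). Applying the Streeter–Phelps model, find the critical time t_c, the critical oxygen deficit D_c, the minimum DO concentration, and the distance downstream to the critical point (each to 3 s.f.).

t_c ≈ 0.927 d; D_c ≈ 5.40 mg/L; min DO ≈ 4.27 mg/L; x_c ≈ 18.5 km

t_c = [1/(k_r−k_d)] ln[(k_r/k_d)(1 − D₀(k_r−k_d)/(k_d L₀))]
= [1/(2.06−0.316)] ln[(2.06/0.316)(1 − 1.95×1.744/(0.316×47.2))]
= (1/1.744) ln[6.519 × 0.7720] = 0.5734 × ln(5.033) = 0.5734 × 1.616 = 0.9266 d.
L(t_c) = L₀ e^(−k_d t_c) = 47.2 × 0.7462 = 35.22 mg/L, and at the critical point k_r D_c = k_d L, so D_c = (0.316/2.06) × 35.22 = 5.403 mg/L.
Minimum DO = C_s − D_c = 9.67 − 5.403 = 4.267 mg/L.
x_c = v t_c = 0.231 m/s × 0.9266 d × 86400 s/d = 18490 m ≈ 18.5 km.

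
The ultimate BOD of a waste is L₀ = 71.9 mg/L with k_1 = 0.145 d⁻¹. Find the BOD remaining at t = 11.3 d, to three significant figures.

L_t = L₀ e^(−k_1 t) = 71.9 × e^(−0.145×11.3) = 71.9 × 0.1943 = 13.97 mg/L.

L ≈ 14.0 mg/L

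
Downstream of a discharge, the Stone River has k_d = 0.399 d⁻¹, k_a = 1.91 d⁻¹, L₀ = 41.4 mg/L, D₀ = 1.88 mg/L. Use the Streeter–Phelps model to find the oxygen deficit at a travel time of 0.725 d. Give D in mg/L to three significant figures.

k_d L₀/(k_a−k_d) = 0.399×41.4/(1.91−0.399) = 16.52/1.511 = 10.93 mg/L.
e^(−k_d t) = e^(−0.399×0.7250) = 0.7488; e^(−k_a t) = e^(−1.91×0.7250) = 0.2504.
D = 10.93 × (0.7488 − 0.2504) + 1.88 × 0.2504 = 5.449 + 0.4707 = 5.920 mg/L.

D ≈ 5.92 mg/L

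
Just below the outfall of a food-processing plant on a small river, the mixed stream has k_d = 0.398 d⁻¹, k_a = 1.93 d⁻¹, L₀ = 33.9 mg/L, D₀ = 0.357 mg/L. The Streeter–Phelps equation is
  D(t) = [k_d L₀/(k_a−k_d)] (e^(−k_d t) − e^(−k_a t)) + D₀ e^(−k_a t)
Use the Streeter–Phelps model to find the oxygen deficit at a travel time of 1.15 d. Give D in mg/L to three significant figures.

D ≈ 4.65 mg/L

k_d L₀/(k_a−k_d) = 0.398×33.9/(1.93−0.398) = 13.49/1.532 = 8.807 mg/L.
e^(−k_d t) = e^(−0.398×1.150) = 0.6327; e^(−k_a t) = e^(−1.93×1.150) = 0.1087.
D = 8.807 × (0.6327 − 0.1087) + 0.357 × 0.1087 = 4.615 + 0.03879 = 4.654 mg/L.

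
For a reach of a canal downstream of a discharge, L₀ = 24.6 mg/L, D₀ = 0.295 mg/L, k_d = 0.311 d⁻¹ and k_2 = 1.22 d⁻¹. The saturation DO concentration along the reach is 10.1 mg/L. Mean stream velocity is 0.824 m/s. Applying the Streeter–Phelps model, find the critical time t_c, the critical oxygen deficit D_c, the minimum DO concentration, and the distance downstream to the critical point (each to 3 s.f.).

t_c ≈ 1.46 d; D_c ≈ 3.98 mg/L; min DO ≈ 6.12 mg/L; x_c ≈ 104 km

At the critical point dD/dt = 0, so k_d L₀ e^(−k_d t) = k_2 D. Substituting D(t) from the Streeter–Phelps equation and solving for t gives
t_c = ln[(k_2/k_d)(1 − D₀(k_2−k_d)/(k_d L₀))] / (k_2−k_d).
Here k_2−k_d = 0.9090 d⁻¹ and 1 − D₀(k_2−k_d)/(k_d L₀) = 1 − 0.295×0.9090/(0.311×24.6) = 0.9649, so
t_c = ln(3.923 × 0.9649) / 0.9090 = 1.331 / 0.9090 = 1.464 d.
L(t_c) = L₀ e^(−k_d t_c) = 24.6 × 0.6342 = 15.60 mg/L, and at the critical point k_2 D_c = k_d L, so D_c = (0.311/1.22) × 15.60 = 3.977 mg/L.
Minimum DO = C_s − D_c = 10.1 − 3.977 = 6.123 mg/L.
x_c = v t_c = 0.824 m/s × 1.464 d × 86400 s/d = 104300 m ≈ 104 km.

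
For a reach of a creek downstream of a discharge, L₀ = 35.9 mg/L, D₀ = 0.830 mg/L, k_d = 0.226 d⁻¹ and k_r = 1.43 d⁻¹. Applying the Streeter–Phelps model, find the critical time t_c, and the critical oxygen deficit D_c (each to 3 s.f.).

t_c ≈ 1.42 d; D_c ≈ 4.11 mg/L

At the critical point dD/dt = 0, so k_d L₀ e^(−k_d t) = k_r D. Substituting D(t) from the Streeter–Phelps equation and solving for t gives
t_c = ln[(k_r/k_d)(1 − D₀(k_r−k_d)/(k_d L₀))] / (k_r−k_d).
Here k_r−k_d = 1.204 d⁻¹ and 1 − D₀(k_r−k_d)/(k_d L₀) = 1 − 0.830×1.204/(0.226×35.9) = 0.8768, so
t_c = ln(6.327 × 0.8768) / 1.204 = 1.713 / 1.204 = 1.423 d.
L(t_c) = L₀ e^(−k_d t_c) = 35.9 × 0.7250 = 26.03 mg/L, and at the critical point k_r D_c = k_d L, so D_c = (0.226/1.43) × 26.03 = 4.113 mg/L.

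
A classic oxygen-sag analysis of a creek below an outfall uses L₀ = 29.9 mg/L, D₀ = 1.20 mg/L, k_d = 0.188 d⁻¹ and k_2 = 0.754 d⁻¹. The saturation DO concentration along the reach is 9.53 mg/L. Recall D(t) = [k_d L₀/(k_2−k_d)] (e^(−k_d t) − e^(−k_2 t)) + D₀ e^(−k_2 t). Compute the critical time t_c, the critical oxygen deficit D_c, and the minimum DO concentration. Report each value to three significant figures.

t_c ≈ 2.23 d; D_c ≈ 4.91 mg/L; min DO ≈ 4.62 mg/L

With k_2/k_d = 4.011 and 1 − D₀(k_2−k_d)/(k_d L₀) = 0.8792,
t_c = ln(4.011 × 0.8792) / (0.754 − 0.188) = ln(3.526) / 0.5660 = 1.260/0.5660 = 2.226 d.
D_c = (k_d/k_2) L₀ e^(−k_d t_c) = (0.188/0.754) × 29.9 × e^(−0.188×2.226) = 0.2493 × 29.9 × 0.6580 = 4.905 mg/L.
Minimum DO = C_s − D_c = 9.53 − 4.905 = 4.625 mg/L.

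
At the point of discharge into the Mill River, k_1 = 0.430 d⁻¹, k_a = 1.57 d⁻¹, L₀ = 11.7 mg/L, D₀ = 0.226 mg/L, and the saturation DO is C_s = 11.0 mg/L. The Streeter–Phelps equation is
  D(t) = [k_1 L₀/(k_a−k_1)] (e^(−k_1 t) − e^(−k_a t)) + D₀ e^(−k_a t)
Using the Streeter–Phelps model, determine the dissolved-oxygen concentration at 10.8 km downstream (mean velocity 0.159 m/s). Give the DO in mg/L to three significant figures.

DO ≈ 9.07 mg/L

Travel time t = x/v = 10.8 km / (0.159 m/s) = 10800 m / 0.159 m/s = 67920 s = 0.7862 d.
k_1 L₀/(k_a−k_1) = 0.430×11.7/(1.57−0.430) = 5.031/1.140 = 4.413 mg/L.
e^(−k_1 t) = e^(−0.430×0.7862) = 0.7132; e^(−k_a t) = e^(−1.57×0.7862) = 0.2910.
D = 4.413 × (0.7132 − 0.2910) + 0.226 × 0.2910 = 1.863 + 0.06578 = 1.929 mg/L.
DO = C_s − D = 11.0 − 1.929 = 9.071 mg/L.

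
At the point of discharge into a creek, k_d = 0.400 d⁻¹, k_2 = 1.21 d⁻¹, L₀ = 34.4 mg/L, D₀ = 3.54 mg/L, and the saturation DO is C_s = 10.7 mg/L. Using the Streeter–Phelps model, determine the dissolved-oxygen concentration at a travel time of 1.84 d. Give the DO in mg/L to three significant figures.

DO ≈ 4.01 mg/L

k_d L₀/(k_2−k_d) = 0.400×34.4/(1.21−0.400) = 13.76/0.8100 = 16.99 mg/L.
e^(−k_d t) = e^(−0.400×1.840) = 0.4790; e^(−k_2 t) = e^(−1.21×1.840) = 0.1079.
D = 16.99 × (0.4790 − 0.1079) + 3.54 × 0.1079 = 6.304 + 0.3820 = 6.686 mg/L.
DO = C_s − D = 10.7 − 6.686 = 4.014 mg/L.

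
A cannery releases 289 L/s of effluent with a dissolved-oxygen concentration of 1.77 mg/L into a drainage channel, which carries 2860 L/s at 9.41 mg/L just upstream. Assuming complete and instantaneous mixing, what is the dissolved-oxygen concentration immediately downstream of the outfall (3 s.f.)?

8.71 mg/L

Flow-weighted mixing: C = (Q_r C_r + Q_w C_w)/(Q_r + Q_w)
= (2860×9.41 + 289×1.77)/(2860 + 289) = 27420/3149 = 8.709 mg/L.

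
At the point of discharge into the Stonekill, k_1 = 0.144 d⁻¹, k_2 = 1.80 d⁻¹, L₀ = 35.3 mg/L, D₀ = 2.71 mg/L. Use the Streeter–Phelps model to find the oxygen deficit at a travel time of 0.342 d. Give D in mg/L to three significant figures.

k_1 L₀/(k_2−k_1) = 0.144×35.3/(1.80−0.144) = 5.083/1.656 = 3.070 mg/L.
e^(−k_1 t) = e^(−0.144×0.3420) = 0.9519; e^(−k_2 t) = e^(−1.80×0.3420) = 0.5403.
D = 3.070 × (0.9519 − 0.5403) + 2.71 × 0.5403 = 1.264 + 1.464 = 2.728 mg/L.

D ≈ 2.73 mg/L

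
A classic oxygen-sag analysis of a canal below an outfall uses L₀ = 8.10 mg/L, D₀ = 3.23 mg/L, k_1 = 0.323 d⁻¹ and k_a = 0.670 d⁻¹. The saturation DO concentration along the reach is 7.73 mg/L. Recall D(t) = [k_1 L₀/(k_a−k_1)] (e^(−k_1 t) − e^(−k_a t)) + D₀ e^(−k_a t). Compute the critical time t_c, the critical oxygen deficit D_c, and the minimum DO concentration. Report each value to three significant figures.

t_c ≈ 0.491 d; D_c ≈ 3.33 mg/L; min DO ≈ 4.40 mg/L

At the critical point dD/dt = 0, so k_1 L₀ e^(−k_1 t) = k_a D. Substituting D(t) from the Streeter–Phelps equation and solving for t gives
t_c = ln[(k_a/k_1)(1 − D₀(k_a−k_1)/(k_1 L₀))] / (k_a−k_1).
Here k_a−k_1 = 0.3470 d⁻¹ and 1 − D₀(k_a−k_1)/(k_1 L₀) = 1 − 3.23×0.3470/(0.323×8.10) = 0.5716, so
t_c = ln(2.074 × 0.5716) / 0.3470 = 0.1703 / 0.3470 = 0.4908 d.
D_c = (k_1/k_a) L₀ e^(−k_1 t_c) = (0.323/0.670) × 8.10 × e^(−0.323×0.4908) = 0.4821 × 8.10 × 0.8534 = 3.332 mg/L.
Minimum DO = C_s − D_c = 7.73 − 3.332 = 4.398 mg/L.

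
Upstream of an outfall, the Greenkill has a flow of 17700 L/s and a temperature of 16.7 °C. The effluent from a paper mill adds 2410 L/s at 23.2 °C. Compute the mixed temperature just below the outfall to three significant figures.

17.5 °C

Flow-weighted mixing: C = (Q_r C_r + Q_w C_w)/(Q_r + Q_w)
= (17700×16.7 + 2410×23.2)/(17700 + 2410) = 351500/20110 = 17.48 °C.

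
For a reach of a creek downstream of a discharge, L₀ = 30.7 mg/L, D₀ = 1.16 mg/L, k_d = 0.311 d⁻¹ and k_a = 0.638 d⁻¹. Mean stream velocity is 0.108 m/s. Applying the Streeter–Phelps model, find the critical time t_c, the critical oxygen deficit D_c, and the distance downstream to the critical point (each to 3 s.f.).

t_c = [1/(k_a−k_d)] ln[(k_a/k_d)(1 − D₀(k_a−k_d)/(k_d L₀))]
= [1/(0.638−0.311)] ln[(0.638/0.311)(1 − 1.16×0.3270/(0.311×30.7))]
= (1/0.3270) ln[2.051 × 0.9603] = 3.058 × ln(1.970) = 3.058 × 0.6780 = 2.073 d.
L(t_c) = L₀ e^(−k_d t_c) = 30.7 × 0.5248 = 16.11 mg/L, and at the critical point k_a D_c = k_d L, so D_c = (0.311/0.638) × 16.11 = 7.853 mg/L.
x_c = v t_c = 0.108 m/s × 2.073 d × 86400 s/d = 19350 m ≈ 19.3 km.

t_c ≈ 2.07 d; D_c ≈ 7.85 mg/L; x_c ≈ 19.3 km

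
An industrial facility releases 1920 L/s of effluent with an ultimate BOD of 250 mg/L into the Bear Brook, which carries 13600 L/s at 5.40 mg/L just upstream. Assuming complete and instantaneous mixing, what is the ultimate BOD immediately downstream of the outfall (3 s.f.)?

35.7 mg/L

Flow-weighted mixing: C = (Q_r C_r + Q_w C_w)/(Q_r + Q_w)
= (13600×5.40 + 1920×250)/(13600 + 1920) = 553400/15520 = 35.66 mg/L.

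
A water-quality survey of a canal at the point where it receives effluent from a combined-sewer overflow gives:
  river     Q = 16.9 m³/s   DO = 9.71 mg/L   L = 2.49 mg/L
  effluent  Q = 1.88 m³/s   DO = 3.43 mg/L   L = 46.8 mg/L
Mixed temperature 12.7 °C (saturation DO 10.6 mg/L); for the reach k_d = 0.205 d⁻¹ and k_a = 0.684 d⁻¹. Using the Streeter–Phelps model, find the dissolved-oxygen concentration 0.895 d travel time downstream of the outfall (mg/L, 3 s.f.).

DO ≈ 8.92 mg/L

Mixed DO = (16.9×9.71 + 1.88×3.43)/(16.9+1.88) = 170.5/18.78 = 9.081 mg/L.
Mixed L₀ = (16.9×2.49 + 1.88×46.8)/(18.78) = 130.1/18.78 = 6.926 mg/L.
Initial deficit D₀ = C_s − DO₀ = 10.6 − 9.081 = 1.519 mg/L.
D(0.895) = [0.205×6.926/(0.684−0.205)](e^(−0.205×0.895) − e^(−0.684×0.895)) + 1.519 e^(−0.684×0.895)
= 2.964 × (0.8324 − 0.5422) + 1.519 × 0.5422 = 1.684 mg/L.
DO = 10.6 − 1.684 = 8.916 mg/L.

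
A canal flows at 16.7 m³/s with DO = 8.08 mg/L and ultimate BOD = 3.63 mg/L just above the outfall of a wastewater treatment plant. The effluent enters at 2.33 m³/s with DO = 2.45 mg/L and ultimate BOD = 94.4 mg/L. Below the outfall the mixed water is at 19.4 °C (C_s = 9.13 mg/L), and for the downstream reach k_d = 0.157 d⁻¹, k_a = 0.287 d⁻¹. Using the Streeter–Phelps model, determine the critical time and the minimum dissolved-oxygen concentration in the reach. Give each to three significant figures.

Mixed DO = (16.7×8.08 + 2.33×2.45)/(16.7+2.33) = 140.6/19.03 = 7.391 mg/L.
Mixed L₀ = (16.7×3.63 + 2.33×94.4)/(19.03) = 280.6/19.03 = 14.74 mg/L.
Initial deficit D₀ = C_s − DO₀ = 9.13 − 7.391 = 1.739 mg/L.
t_c = (1/0.1300) ln[(0.287/0.157)(1 − 1.739×0.1300/(0.157×14.74))] = 7.692 × ln(1.649) = 3.850 d.
D_c = (0.157/0.287) × 14.74 × e^(−0.157×3.850) = 0.5470 × 14.74 × 0.5464 = 4.407 mg/L.
Minimum DO = 9.13 − 4.407 = 4.723 mg/L.

t_c ≈ 3.85 d; minimum DO ≈ 4.72 mg/L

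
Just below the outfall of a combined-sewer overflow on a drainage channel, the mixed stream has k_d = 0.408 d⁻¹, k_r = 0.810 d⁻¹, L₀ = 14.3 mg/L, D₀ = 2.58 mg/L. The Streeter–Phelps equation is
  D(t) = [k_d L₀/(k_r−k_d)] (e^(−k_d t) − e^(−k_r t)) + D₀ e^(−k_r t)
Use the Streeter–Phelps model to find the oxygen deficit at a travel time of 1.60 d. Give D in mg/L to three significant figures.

D ≈ 4.29 mg/L

k_d L₀/(k_r−k_d) = 0.408×14.3/(0.810−0.408) = 5.834/0.4020 = 14.51 mg/L.
e^(−k_d t) = e^(−0.408×1.600) = 0.5206; e^(−k_r t) = e^(−0.810×1.600) = 0.2736.
D = 14.51 × (0.5206 − 0.2736) + 2.58 × 0.2736 = 3.584 + 0.7060 = 4.290 mg/L.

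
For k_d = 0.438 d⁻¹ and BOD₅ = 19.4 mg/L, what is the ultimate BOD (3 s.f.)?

BOD₅ = L₀(1 − e^(−5k_d)) ⇒ L₀ = BOD₅ / (1 − e^(−5×0.438))
= 19.4 / (1 − 0.1119) = 19.4 / 0.8881 = 21.84 mg/L.

L₀ ≈ 21.8 mg/L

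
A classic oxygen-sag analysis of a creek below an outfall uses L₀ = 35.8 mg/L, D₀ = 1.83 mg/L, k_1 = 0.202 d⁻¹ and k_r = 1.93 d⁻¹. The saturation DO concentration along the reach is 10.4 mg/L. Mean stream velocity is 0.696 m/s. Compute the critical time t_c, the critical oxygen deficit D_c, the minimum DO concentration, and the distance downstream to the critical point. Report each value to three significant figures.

At the critical point dD/dt = 0, so k_1 L₀ e^(−k_1 t) = k_r D. Substituting D(t) from the Streeter–Phelps equation and solving for t gives
t_c = ln[(k_r/k_1)(1 − D₀(k_r−k_1)/(k_1 L₀))] / (k_r−k_1).
Here k_r−k_1 = 1.728 d⁻¹ and 1 − D₀(k_r−k_1)/(k_1 L₀) = 1 − 1.83×1.728/(0.202×35.8) = 0.5627, so
t_c = ln(9.554 × 0.5627) / 1.728 = 1.682 / 1.728 = 0.9734 d.
D_c = (k_1/k_r) L₀ e^(−k_1 t_c) = (0.202/1.93) × 35.8 × e^(−0.202×0.9734) = 0.1047 × 35.8 × 0.8215 = 3.078 mg/L.
Minimum DO = C_s − D_c = 10.4 − 3.078 = 7.322 mg/L.
x_c = v t_c = 0.696 m/s × 0.9734 d × 86400 s/d = 58530 m ≈ 58.5 km.

t_c ≈ 0.973 d; D_c ≈ 3.08 mg/L; min DO ≈ 7.32 mg/L; x_c ≈ 58.5 km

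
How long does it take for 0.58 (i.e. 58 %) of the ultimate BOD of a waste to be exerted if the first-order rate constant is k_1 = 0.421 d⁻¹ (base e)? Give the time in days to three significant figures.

t ≈ 2.06 d

y/L₀ = 1 − e^(−k_1 t) = 0.58 ⇒ e^(−k_1 t) = 0.420
t = −ln(0.420) / 0.421 = 0.8675 / 0.421 = 2.061 d.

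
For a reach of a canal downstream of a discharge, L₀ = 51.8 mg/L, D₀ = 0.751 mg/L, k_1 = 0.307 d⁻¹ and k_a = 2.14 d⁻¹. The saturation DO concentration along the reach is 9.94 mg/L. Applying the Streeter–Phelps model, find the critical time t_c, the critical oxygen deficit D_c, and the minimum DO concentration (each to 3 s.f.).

At the critical point dD/dt = 0, so k_1 L₀ e^(−k_1 t) = k_a D. Substituting D(t) from the Streeter–Phelps equation and solving for t gives
t_c = ln[(k_a/k_1)(1 − D₀(k_a−k_1)/(k_1 L₀))] / (k_a−k_1).
Here k_a−k_1 = 1.833 d⁻¹ and 1 − D₀(k_a−k_1)/(k_1 L₀) = 1 − 0.751×1.833/(0.307×51.8) = 0.9134, so
t_c = ln(6.971 × 0.9134) / 1.833 = 1.851 / 1.833 = 1.010 d.
L(t_c) = L₀ e^(−k_1 t_c) = 51.8 × 0.7334 = 37.99 mg/L, and at the critical point k_a D_c = k_1 L, so D_c = (0.307/2.14) × 37.99 = 5.450 mg/L.
Minimum DO = C_s − D_c = 9.94 − 5.450 = 4.490 mg/L.

t_c ≈ 1.01 d; D_c ≈ 5.45 mg/L; min DO ≈ 4.49 mg/L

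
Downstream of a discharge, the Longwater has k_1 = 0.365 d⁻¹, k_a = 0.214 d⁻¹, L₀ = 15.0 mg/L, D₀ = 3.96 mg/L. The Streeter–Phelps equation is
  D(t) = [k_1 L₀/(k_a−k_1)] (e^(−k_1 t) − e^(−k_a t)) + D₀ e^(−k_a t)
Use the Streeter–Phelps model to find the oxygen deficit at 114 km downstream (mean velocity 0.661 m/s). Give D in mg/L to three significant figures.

D ≈ 8.74 mg/L

Travel time t = x/v = 114 km / (0.661 m/s) = 114000 m / 0.661 m/s = 172500 s = 1.996 d.
k_1 L₀/(k_a−k_1) = 0.365×15.0/(0.214−0.365) = 5.475/-0.1510 = -36.26 mg/L.
e^(−k_1 t) = e^(−0.365×1.996) = 0.4826; e^(−k_a t) = e^(−0.214×1.996) = 0.6524.
D = -36.26 × (0.4826 − 0.6524) + 3.96 × 0.6524 = 6.155 + 2.583 = 8.739 mg/L.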